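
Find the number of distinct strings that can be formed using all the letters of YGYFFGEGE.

7560

The 9 letters of YGYFFGEGE have repeats: E appearing twice, F appearing twice, G appearing 3 times, and Y appearing twice.
The number of distinct arrangements is 9!/(3!·2!·2!·2!) = 362880/48 = 7560.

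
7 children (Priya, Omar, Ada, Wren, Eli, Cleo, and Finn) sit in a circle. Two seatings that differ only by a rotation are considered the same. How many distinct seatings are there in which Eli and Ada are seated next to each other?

240

Glue Eli and Ada into a block (2 internal orders). Seating 6 units around a circle gives (5)! arrangements.
So 2 × (5)! = 2 × 120 = 240.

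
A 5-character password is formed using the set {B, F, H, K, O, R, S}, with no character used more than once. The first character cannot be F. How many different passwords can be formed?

2160

The first character has 7−1 = 6 choices (anything except F).
The remaining 4 characters are filled from the other 6 symbols without repetition: 6 × 5 × 4 × 3 = 360.
Total: 6 × 360 = 2160.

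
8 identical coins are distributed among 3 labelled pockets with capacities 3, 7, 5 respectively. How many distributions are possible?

Ignoring the caps, the number of non-negative solutions to x_1+…+x_3 = 8 is C(10,2) = 45.
Subtract solutions that violate a single cap (substitute x_i' = x_i − (cap_i+1)): x_1 ≥ 4 gives C(6,2) = 15; x_2 ≥ 8 gives C(2,2) = 1; x_3 ≥ 6 gives C(4,2) = 6. Together 22.
No two caps can be exceeded simultaneously, so the pair terms are all 0.
By inclusion–exclusion the count is 45 − 22 + 0 = 23.

23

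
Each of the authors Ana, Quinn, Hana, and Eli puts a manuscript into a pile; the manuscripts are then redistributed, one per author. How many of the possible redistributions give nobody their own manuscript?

9

Count assignments avoiding every fixed point. For any j of the 4 authors fixed to their own manuscript, the other 4−j can be arranged in (4−j)! ways.
By inclusion–exclusion this is Σ_{j=0}^{4} (−1)^j C(4,j)·(4−j)!.
Computing: 24 − 24 + 12 − 4 + 1 = 9.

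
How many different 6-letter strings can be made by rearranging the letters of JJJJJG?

Letter multiplicities in JJJJJG: G×1, J×5.
So there are 6! / (5!) = 6 distinguishable arrangements.

6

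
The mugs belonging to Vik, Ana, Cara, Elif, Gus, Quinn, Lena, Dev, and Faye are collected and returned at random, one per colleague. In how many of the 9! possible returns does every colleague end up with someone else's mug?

133496

Let Aᵢ be the assignments in which colleague i gets their own mug. We want the size of the complement of A₁∪…∪A_9.
By inclusion–exclusion this is Σ_{j=0}^{9} (−1)^j C(9,j)·(9−j)!.
Computing: 362880 − 362880 + 181440 − 60480 + 15120 − 3024 + 504 − 72 + 9 − 1 = 133496.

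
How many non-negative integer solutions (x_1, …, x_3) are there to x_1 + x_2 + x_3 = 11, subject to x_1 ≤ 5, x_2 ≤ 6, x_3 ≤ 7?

32

Ignoring the caps, the number of non-negative solutions to x_1+…+x_3 = 11 is C(13,2) = 78.
Subtract solutions that violate a single cap (substitute x_i' = x_i − (cap_i+1)): x_1 ≥ 6 gives C(7,2) = 21; x_2 ≥ 7 gives C(6,2) = 15; x_3 ≥ 8 gives C(5,2) = 10. Together 46.
No two caps can be exceeded simultaneously, so the pair terms are all 0.
By inclusion–exclusion the count is 78 − 46 + 0 = 32.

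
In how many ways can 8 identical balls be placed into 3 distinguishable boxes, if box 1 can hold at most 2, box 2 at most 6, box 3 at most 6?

Without the upper bounds there are C(10,2) = 45 ways to split 8 among 3 boxes.
Subtract solutions that violate a single cap (substitute x_i' = x_i − (cap_i+1)): x_1 ≥ 3 gives C(7,2) = 21; x_2 ≥ 7 gives C(3,2) = 3; x_3 ≥ 7 gives C(3,2) = 3. Together 27.
No two caps can be exceeded simultaneously, so the pair terms are all 0.
By inclusion–exclusion the count is 45 − 27 + 0 = 18.

18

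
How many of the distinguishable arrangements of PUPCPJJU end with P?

With the last slot taken by P, it remains to arrange the other 7 letters (UPCPJJU).
Those 7 letters have J appearing twice, P appearing twice, and U appearing twice, giving (7)!/(2!·2!·2!) = 630.

630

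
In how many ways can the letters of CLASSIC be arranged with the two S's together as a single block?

Treat the 2 copies of S as a single block. The multiset to arrange is then {SS, A, C, C, I, L}, 6 items in all.
That gives (6)!/(2!) = 360 arrangements.

360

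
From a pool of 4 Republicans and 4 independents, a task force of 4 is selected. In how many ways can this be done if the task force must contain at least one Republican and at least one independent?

68

Total 4-person selections from all 8: C(8,4) = 70.
Selections missing a whole group: no Republicans → C(4,4) = 1; no independents → C(4,4) = 1.
Both groups omitted at once is impossible, so 70 − 2 = 68.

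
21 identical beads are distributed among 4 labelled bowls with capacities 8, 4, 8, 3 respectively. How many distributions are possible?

Ignoring the caps, the number of non-negative solutions to x_1+…+x_4 = 21 is C(24,3) = 2024.
Subtract solutions that violate a single cap (substitute x_i' = x_i − (cap_i+1)): x_1 ≥ 9 gives C(15,3) = 455; x_2 ≥ 5 gives C(19,3) = 969; x_3 ≥ 9 gives C(15,3) = 455; x_4 ≥ 4 gives C(20,3) = 1140. Together 3019.
Add back pairs where two caps are both exceeded: 120 + 20 + 165 + 120 + 455 + 165 = 1045.
Subtract triples: 0 + 20 + 0 + 20 = 40.
By inclusion–exclusion the count is 2024 − 3019 + 1045 − 40 = 10.

10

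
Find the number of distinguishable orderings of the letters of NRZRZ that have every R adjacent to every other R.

Treat the 2 copies of R as a single block. The multiset to arrange is then {RR, N, Z, Z}, 4 items in all.
That gives (4)!/(2!) = 12 arrangements.

12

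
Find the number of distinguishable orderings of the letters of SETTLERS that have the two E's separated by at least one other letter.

Total arrangements of SETTLERS: 8!/(2!·2!·2!) = 5040.
If the two E's are adjacent, glue them into one block, leaving 7 items to arrange: (7)!/(2!·2!) = 1260 ways.
Hence 5040 − 1260 = 3780.

3780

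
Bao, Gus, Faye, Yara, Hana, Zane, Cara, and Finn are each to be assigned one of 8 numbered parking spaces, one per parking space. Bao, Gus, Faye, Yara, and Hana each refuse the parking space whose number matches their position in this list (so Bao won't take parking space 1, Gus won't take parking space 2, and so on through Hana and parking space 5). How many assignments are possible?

21234

Let Aᵢ (for 1 ≤ i ≤ 5) be the placements that put person i in their forbidden parking space. Any j of these fix j positions, leaving (8−j)! ways to fill the rest, and there are C(5,j) ways to pick which j.
By inclusion–exclusion, the number of valid placements is Σ_{j=0}^{5} (−1)^j C(5,j)·(8−j)!.
Computing: 40320 − 25200 + 7200 − 1200 + 120 − 6 = 21234.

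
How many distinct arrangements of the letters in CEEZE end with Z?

With the last slot taken by Z, it remains to arrange the other 4 letters (CEEE).
Those 4 letters have E appearing 3 times, giving (4)!/(3!) = 4.

4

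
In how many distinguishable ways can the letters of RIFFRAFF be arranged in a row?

The 8 letters of RIFFRAFF have repeats: F appearing 4 times and R appearing twice.
So there are 8! / (4!·2!) = 840 distinguishable arrangements.

840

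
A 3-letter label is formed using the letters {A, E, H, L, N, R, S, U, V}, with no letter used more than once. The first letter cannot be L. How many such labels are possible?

The first letter has 9−1 = 8 choices (anything except L).
The remaining 2 letters are filled from the other 8 symbols without repetition: 8 × 7 = 56.
Total: 8 × 56 = 448.

448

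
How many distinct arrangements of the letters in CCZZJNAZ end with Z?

Fix Z in the last position and arrange the remaining 7 letters.
Those 7 letters have C appearing twice and Z appearing twice, giving (7)!/(2!·2!) = 1260.

1260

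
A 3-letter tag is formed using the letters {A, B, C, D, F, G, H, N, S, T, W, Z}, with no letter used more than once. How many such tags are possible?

1320

This is a permutation of 3 out of 12: P(12,3) = 12!/9!.
That product is 12 × 11 × 10 = 1320.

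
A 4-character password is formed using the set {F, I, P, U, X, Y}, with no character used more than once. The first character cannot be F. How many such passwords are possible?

300

The first character has 6−1 = 5 choices (anything except F).
The remaining 3 characters are filled from the other 5 symbols without repetition: 5 × 4 × 3 = 60.
Total: 5 × 60 = 300.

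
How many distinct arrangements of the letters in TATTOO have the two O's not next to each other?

40

There are 6!/(3!·2!) = 60 arrangements of TATTOO in total.
If the two O's are adjacent, glue them into one block, leaving 5 items to arrange: (5)!/(3!) = 20 ways.
Hence 60 − 20 = 40.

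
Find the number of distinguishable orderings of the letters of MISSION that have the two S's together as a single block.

Treat the 2 copies of S as a single block. The multiset to arrange is then {SS, I, I, M, N, O}, 6 items in all.
That gives (6)!/(2!) = 360 arrangements.

360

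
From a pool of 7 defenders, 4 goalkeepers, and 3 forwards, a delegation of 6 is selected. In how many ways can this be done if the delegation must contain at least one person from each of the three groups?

2331

Unrestricted: C(14,6) = 3003 ways to pick any 6 of the 14.
Selections missing a whole group: no defenders → C(7,6) = 7; no goalkeepers → C(10,6) = 210; no forwards → C(11,6) = 462.
Add back selections omitting two groups (i.e. drawn from a single group): C(7,6) + C(4,6) + C(3,6) = 7.
By inclusion–exclusion: 3003 − 679 + 7 = 2331.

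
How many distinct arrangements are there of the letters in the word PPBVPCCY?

The 8 letters of PPBVPCCY have repeats: C appearing twice and P appearing 3 times.
The number of distinct arrangements is 8!/(3!·2!) = 40320/12 = 3360.

3360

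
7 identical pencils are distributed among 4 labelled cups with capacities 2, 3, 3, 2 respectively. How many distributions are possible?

18

Ignoring the caps, the number of non-negative solutions to x_1+…+x_4 = 7 is C(10,3) = 120.
Subtract solutions that violate a single cap (substitute x_i' = x_i − (cap_i+1)): x_1 ≥ 3 gives C(7,3) = 35; x_2 ≥ 4 gives C(6,3) = 20; x_3 ≥ 4 gives C(6,3) = 20; x_4 ≥ 3 gives C(7,3) = 35. Together 110.
Add back pairs where two caps are both exceeded: 1 + 1 + 4 + 0 + 1 + 1 = 8.
By inclusion–exclusion the count is 120 − 110 + 8 = 18.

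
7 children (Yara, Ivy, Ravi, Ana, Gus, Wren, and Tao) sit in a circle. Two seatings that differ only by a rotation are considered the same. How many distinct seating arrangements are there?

720

Seat Yara anywhere (absorbing the rotational symmetry), then permute the other 6: (6)! = 720.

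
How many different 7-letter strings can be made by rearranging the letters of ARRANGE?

The 7 letters of ARRANGE have repeats: A appearing twice and R appearing twice.
So there are 7! / (2!·2!) = 1260 distinguishable arrangements.

1260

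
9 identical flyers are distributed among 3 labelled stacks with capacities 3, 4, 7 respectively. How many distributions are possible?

Ignoring the caps, the number of non-negative solutions to x_1+…+x_3 = 9 is C(11,2) = 55.
Subtract solutions that violate a single cap (substitute x_i' = x_i − (cap_i+1)): x_1 ≥ 4 gives C(7,2) = 21; x_2 ≥ 5 gives C(6,2) = 15; x_3 ≥ 8 gives C(3,2) = 3. Together 39.
Add back pairs where two caps are both exceeded: 1 + 0 + 0 = 1.
By inclusion–exclusion the count is 55 − 39 + 1 = 17.

17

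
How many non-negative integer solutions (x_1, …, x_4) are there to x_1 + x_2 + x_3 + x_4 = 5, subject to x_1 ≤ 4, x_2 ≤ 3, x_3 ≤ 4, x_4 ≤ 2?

Ignoring the caps, the number of non-negative solutions to x_1+…+x_4 = 5 is C(8,3) = 56.
Subtract solutions that violate a single cap (substitute x_i' = x_i − (cap_i+1)): x_1 ≥ 5 gives C(3,3) = 1; x_2 ≥ 4 gives C(4,3) = 4; x_3 ≥ 5 gives C(3,3) = 1; x_4 ≥ 3 gives C(5,3) = 10. Together 16.
No two caps can be exceeded simultaneously, so the pair terms are all 0.
By inclusion–exclusion the count is 56 − 16 + 0 = 40.

40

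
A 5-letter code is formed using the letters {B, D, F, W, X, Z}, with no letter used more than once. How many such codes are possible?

720

With no repetition, fill the 5 letters in order: 6 choices, then 5, down to 2.
That product is 6 × 5 × 4 × 3 × 2 = 720.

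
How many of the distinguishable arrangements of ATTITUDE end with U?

With the last slot taken by U, it remains to arrange the other 7 letters (ATTITDE).
Those 7 letters have T appearing 3 times, giving (7)!/(3!) = 840.

840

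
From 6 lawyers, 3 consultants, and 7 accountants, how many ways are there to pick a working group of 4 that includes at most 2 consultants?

1807

Split by how many consultants are chosen (0 through 2).
Sum: C(3,0)·C(13,4) + C(3,1)·C(13,3) + C(3,2)·C(13,2) = 715 + 858 + 234 = 1807.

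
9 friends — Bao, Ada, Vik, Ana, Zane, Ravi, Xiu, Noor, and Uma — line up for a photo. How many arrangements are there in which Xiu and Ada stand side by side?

80640

Place the 7 others and the Xiu-Ada pair as 8 objects in a line; the pair has 2 internal arrangements.
So the count is 2·(8)! = 80640.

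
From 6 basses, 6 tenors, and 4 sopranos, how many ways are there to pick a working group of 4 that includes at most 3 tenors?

1805

Split by how many tenors are chosen (0 through 3).
Sum: C(6,0)·C(10,4) + C(6,1)·C(10,3) + C(6,2)·C(10,2) + C(6,3)·C(10,1) = 210 + 720 + 675 + 200 = 1805.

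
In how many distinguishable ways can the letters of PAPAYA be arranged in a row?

Letter multiplicities in PAPAYA: A×3, P×2, Y×1.
So there are 6! / (3!·2!) = 60 distinguishable arrangements.

60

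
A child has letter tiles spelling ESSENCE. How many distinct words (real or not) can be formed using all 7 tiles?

420

Letter multiplicities in ESSENCE: C×1, E×3, N×1, S×2.
So there are 7! / (3!·2!) = 420 distinguishable arrangements.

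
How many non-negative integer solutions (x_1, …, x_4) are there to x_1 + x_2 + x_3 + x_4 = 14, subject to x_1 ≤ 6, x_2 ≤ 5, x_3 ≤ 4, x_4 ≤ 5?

Ignoring the caps, the number of non-negative solutions to x_1+…+x_4 = 14 is C(17,3) = 680.
Subtract solutions that violate a single cap (substitute x_i' = x_i − (cap_i+1)): x_1 ≥ 7 gives C(10,3) = 120; x_2 ≥ 6 gives C(11,3) = 165; x_3 ≥ 5 gives C(12,3) = 220; x_4 ≥ 6 gives C(11,3) = 165. Together 670.
Add back pairs where two caps are both exceeded: 4 + 10 + 4 + 20 + 10 + 20 = 68.
By inclusion–exclusion the count is 680 − 670 + 68 = 78.

78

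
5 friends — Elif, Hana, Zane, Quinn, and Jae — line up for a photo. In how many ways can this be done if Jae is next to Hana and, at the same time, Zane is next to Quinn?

Treat {Jae,Hana} as one block (2 orders) and {Zane,Quinn} as another (2 orders).
That leaves 3 units to arrange: 2 × 2 × 3! = 4 × 6 = 24.

24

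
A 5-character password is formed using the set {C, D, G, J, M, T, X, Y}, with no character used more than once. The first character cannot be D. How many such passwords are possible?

5880

The first character has 8−1 = 7 choices (anything except D).
The remaining 4 characters are filled from the other 7 symbols without repetition: 7 × 6 × 5 × 4 = 840.
Total: 7 × 840 = 5880.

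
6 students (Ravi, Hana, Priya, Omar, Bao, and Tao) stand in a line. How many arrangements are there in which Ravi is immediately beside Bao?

240

Treat {Ravi, Bao} as a single unit. There are 5 units to order, and the pair itself can be ordered 2 ways.
That gives 2 × 5! = 2 × 120 = 240.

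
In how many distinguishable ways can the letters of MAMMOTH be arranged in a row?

Letter multiplicities in MAMMOTH: A×1, H×1, M×3, O×1, T×1.
So there are 7! / (3!) = 840 distinguishable arrangements.

840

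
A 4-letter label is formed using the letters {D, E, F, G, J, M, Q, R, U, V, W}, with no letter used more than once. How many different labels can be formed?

7920

Choose and order 4 of the 11 symbols: the first letter has 11 options, the next 10, then 9, 8.
11 × 10 × 9 × 8 = 7920.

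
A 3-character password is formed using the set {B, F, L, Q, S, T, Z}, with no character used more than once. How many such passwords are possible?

This is a permutation of 3 out of 7: P(7,3) = 7!/4!.
That product is 7 × 6 × 5 = 210.

210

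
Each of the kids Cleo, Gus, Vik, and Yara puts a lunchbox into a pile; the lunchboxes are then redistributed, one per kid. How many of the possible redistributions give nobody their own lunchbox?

9

This is the derangement count D_4: permutations of 4 items with no fixed point.
By inclusion–exclusion this is Σ_{j=0}^{4} (−1)^j C(4,j)·(4−j)!.
Computing: 24 − 24 + 12 − 4 + 1 = 9.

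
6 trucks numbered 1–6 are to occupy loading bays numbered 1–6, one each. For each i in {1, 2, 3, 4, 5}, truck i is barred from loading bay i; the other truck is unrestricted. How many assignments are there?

Let Aᵢ (for 1 ≤ i ≤ 5) be the placements that put truck i in its forbidden loading bay. Any j of these fix j positions, leaving (6−j)! ways to fill the rest, and there are C(5,j) ways to pick which j.
By inclusion–exclusion, the number of valid placements is Σ_{j=0}^{5} (−1)^j C(5,j)·(6−j)!.
Computing: 720 − 600 + 240 − 60 + 10 − 1 = 309.

309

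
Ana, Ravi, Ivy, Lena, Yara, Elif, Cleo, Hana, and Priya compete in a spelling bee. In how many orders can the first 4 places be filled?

This is an ordered selection of 4 from 9: P(9,4).
That gives 9 × 8 × 7 × 6 = 3024.

3024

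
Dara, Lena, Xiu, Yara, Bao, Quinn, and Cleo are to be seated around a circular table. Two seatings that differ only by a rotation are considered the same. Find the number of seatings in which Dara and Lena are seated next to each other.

Treat {Dara, Lena} as one unit (2 internal orders) and seat the resulting 6 units around the table: (5)! circular arrangements.
So 2 × (5)! = 2 × 120 = 240.

240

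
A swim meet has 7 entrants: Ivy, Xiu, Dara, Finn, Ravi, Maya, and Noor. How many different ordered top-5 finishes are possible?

2520

This is an ordered selection of 5 from 7: P(7,5).
That gives 7 × 6 × 5 × 4 × 3 = 2520.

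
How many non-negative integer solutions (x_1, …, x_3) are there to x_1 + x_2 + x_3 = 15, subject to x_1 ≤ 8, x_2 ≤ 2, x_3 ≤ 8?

9

Ignoring the caps, the number of non-negative solutions to x_1+…+x_3 = 15 is C(17,2) = 136.
Subtract solutions that violate a single cap (substitute x_i' = x_i − (cap_i+1)): x_1 ≥ 9 gives C(8,2) = 28; x_2 ≥ 3 gives C(14,2) = 91; x_3 ≥ 9 gives C(8,2) = 28. Together 147.
Add back pairs where two caps are both exceeded: 10 + 0 + 10 = 20.
By inclusion–exclusion the count is 136 − 147 + 20 = 9.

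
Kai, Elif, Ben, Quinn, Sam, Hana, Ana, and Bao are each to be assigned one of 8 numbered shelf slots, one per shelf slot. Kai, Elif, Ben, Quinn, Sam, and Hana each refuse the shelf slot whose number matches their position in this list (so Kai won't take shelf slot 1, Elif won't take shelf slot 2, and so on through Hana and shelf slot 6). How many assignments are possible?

18806

Let Aᵢ (for 1 ≤ i ≤ 6) be the placements that put person i in their forbidden shelf slot. Any j of these fix j positions, leaving (8−j)! ways to fill the rest, and there are C(6,j) ways to pick which j.
By inclusion–exclusion, the number of valid placements is Σ_{j=0}^{6} (−1)^j C(6,j)·(8−j)!.
Computing: 40320 − 30240 + 10800 − 2400 + 360 − 36 + 2 = 18806.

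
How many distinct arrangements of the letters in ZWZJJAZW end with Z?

630

Fix Z in the last position and arrange the remaining 7 letters.
Those 7 letters have J appearing twice, W appearing twice, and Z appearing twice, giving (7)!/(2!·2!·2!) = 630.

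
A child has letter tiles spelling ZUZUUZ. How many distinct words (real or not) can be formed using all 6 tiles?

Letter multiplicities in ZUZUUZ: U×3, Z×3.
Dividing 6! = 720 by 3!·3! = 36 for the repeated letters gives 20.

20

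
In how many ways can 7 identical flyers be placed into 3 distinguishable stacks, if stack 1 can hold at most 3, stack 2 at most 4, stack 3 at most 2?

6

Ignoring the caps, the number of non-negative solutions to x_1+…+x_3 = 7 is C(9,2) = 36.
Subtract solutions that violate a single cap (substitute x_i' = x_i − (cap_i+1)): x_1 ≥ 4 gives C(5,2) = 10; x_2 ≥ 5 gives C(4,2) = 6; x_3 ≥ 3 gives C(6,2) = 15. Together 31.
Add back pairs where two caps are both exceeded: 0 + 1 + 0 = 1.
By inclusion–exclusion the count is 36 − 31 + 1 = 6.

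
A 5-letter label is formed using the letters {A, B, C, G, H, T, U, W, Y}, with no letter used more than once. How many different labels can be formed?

This is a permutation of 5 out of 9: P(9,5) = 9!/4!.
That product is 9 × 8 × 7 × 6 × 5 = 15120.

15120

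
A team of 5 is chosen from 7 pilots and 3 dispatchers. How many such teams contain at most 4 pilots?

231

Split by how many pilots are chosen (0 through 4).
Sum: C(7,0)·C(3,5) + C(7,1)·C(3,4) + C(7,2)·C(3,3) + C(7,3)·C(3,2) + C(7,4)·C(3,1) = 0 + 0 + 21 + 105 + 105 = 231.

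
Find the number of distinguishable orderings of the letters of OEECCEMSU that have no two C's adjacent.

Total arrangements of OEECCEMSU: 9!/(3!·2!) = 30240.
If the two C's are adjacent, glue them into one block, leaving 8 items to arrange: (8)!/(3!) = 6720 ways.
Hence 30240 − 6720 = 23520.

23520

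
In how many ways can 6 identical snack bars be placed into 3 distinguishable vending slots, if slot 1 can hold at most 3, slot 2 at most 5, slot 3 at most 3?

By stars and bars, unrestricted non-negative solutions to x_1+…+x_3 = 6 number C(6+2,2) = 28.
Subtract solutions that violate a single cap (substitute x_i' = x_i − (cap_i+1)): x_1 ≥ 4 gives C(4,2) = 6; x_2 ≥ 6 gives C(2,2) = 1; x_3 ≥ 4 gives C(4,2) = 6. Together 13.
No two caps can be exceeded simultaneously, so the pair terms are all 0.
By inclusion–exclusion the count is 28 − 13 + 0 = 15.

15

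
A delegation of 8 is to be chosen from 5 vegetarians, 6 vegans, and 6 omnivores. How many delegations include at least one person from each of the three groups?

With no constraint there are C(17,8) = 24310 possible selections.
Subtract selections that omit an entire group: no vegetarians → C(12,8) = 495; no vegans → C(11,8) = 165; no omnivores → C(11,8) = 165.
Add back selections omitting two groups (i.e. drawn from a single group): C(5,8) + C(6,8) + C(6,8) = 0.
By inclusion–exclusion: 24310 − 825 + 0 = 23485.

23485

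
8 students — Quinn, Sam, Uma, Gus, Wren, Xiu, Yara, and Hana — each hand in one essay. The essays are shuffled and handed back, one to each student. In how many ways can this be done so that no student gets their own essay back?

Let Aᵢ be the assignments in which student i gets their own essay. We want the size of the complement of A₁∪…∪A_8.
By inclusion–exclusion this is Σ_{j=0}^{8} (−1)^j C(8,j)·(8−j)!.
Computing: 40320 − 40320 + 20160 − 6720 + 1680 − 336 + 56 − 8 + 1 = 14833.

14833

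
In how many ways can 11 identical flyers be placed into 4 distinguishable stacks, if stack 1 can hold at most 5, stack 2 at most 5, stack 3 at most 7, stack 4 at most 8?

By stars and bars, unrestricted non-negative solutions to x_1+…+x_4 = 11 number C(11+3,3) = 364.
Subtract solutions that violate a single cap (substitute x_i' = x_i − (cap_i+1)): x_1 ≥ 6 gives C(8,3) = 56; x_2 ≥ 6 gives C(8,3) = 56; x_3 ≥ 8 gives C(6,3) = 20; x_4 ≥ 9 gives C(5,3) = 10. Together 142.
No two caps can be exceeded simultaneously, so the pair terms are all 0.
By inclusion–exclusion the count is 364 − 142 + 0 = 222.

222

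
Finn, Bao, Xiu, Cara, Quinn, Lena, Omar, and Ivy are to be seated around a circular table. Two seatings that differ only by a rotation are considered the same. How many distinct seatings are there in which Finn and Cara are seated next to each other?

Treat {Finn, Cara} as one unit (2 internal orders) and seat the resulting 7 units around the table: (6)! circular arrangements.
So 2 × (6)! = 2 × 720 = 1440.

1440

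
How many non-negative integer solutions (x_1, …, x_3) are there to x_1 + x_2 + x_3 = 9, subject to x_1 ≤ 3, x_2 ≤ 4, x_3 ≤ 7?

Ignoring the caps, the number of non-negative solutions to x_1+…+x_3 = 9 is C(11,2) = 55.
Subtract solutions that violate a single cap (substitute x_i' = x_i − (cap_i+1)): x_1 ≥ 4 gives C(7,2) = 21; x_2 ≥ 5 gives C(6,2) = 15; x_3 ≥ 8 gives C(3,2) = 3. Together 39.
Add back pairs where two caps are both exceeded: 1 + 0 + 0 = 1.
By inclusion–exclusion the count is 55 − 39 + 1 = 17.

17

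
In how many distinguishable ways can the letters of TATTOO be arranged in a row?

TATTOO has 6 letters with O appearing twice and T appearing 3 times.
The number of distinct arrangements is 6!/(3!·2!) = 720/12 = 60.

60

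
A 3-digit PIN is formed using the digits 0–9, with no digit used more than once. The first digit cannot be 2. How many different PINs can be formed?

648

The first digit has 10−1 = 9 choices (anything except 2).
The remaining 2 digits are filled from the other 9 symbols without repetition: 9 × 8 = 72.
Total: 9 × 72 = 648.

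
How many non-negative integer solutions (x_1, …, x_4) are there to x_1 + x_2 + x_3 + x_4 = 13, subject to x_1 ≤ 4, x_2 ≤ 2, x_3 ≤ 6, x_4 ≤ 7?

By stars and bars, unrestricted non-negative solutions to x_1+…+x_4 = 13 number C(13+3,3) = 560.
Subtract solutions that violate a single cap (substitute x_i' = x_i − (cap_i+1)): x_1 ≥ 5 gives C(11,3) = 165; x_2 ≥ 3 gives C(13,3) = 286; x_3 ≥ 7 gives C(9,3) = 84; x_4 ≥ 8 gives C(8,3) = 56. Together 591.
Add back pairs where two caps are both exceeded: 56 + 4 + 1 + 20 + 10 + 0 = 91.
By inclusion–exclusion the count is 560 − 591 + 91 = 60.

60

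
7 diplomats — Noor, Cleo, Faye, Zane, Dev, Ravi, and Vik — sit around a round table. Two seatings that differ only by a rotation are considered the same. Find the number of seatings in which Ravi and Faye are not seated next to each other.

480

All circular seatings of 7 people number (6)! = 720.
Those with Ravi next to Faye: fuse the pair into one unit and seat 6 units around a circle — 2·(5)! = 240.
Subtracting, 720 − 240 = 480.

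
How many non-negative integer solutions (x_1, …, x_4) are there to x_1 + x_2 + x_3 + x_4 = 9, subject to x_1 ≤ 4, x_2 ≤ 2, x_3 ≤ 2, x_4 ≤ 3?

Ignoring the caps, the number of non-negative solutions to x_1+…+x_4 = 9 is C(12,3) = 220.
Subtract solutions that violate a single cap (substitute x_i' = x_i − (cap_i+1)): x_1 ≥ 5 gives C(7,3) = 35; x_2 ≥ 3 gives C(9,3) = 84; x_3 ≥ 3 gives C(9,3) = 84; x_4 ≥ 4 gives C(8,3) = 56. Together 259.
Add back pairs where two caps are both exceeded: 4 + 4 + 1 + 20 + 10 + 10 = 49.
By inclusion–exclusion the count is 220 − 259 + 49 = 10.

10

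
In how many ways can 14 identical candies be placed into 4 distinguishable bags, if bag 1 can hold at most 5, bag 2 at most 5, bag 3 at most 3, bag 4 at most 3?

Without the upper bounds there are C(17,3) = 680 ways to split 14 among 4 bags.
Subtract solutions that violate a single cap (substitute x_i' = x_i − (cap_i+1)): x_1 ≥ 6 gives C(11,3) = 165; x_2 ≥ 6 gives C(11,3) = 165; x_3 ≥ 4 gives C(13,3) = 286; x_4 ≥ 4 gives C(13,3) = 286. Together 902.
Add back pairs where two caps are both exceeded: 10 + 35 + 35 + 35 + 35 + 84 = 234.
Subtract triples: 0 + 0 + 1 + 1 = 2.
By inclusion–exclusion the count is 680 − 902 + 234 − 2 = 10.

10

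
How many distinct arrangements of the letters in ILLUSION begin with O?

Fix O in the first position and arrange the remaining 7 letters.
Those 7 letters have I appearing twice and L appearing twice, giving (7)!/(2!·2!) = 1260.

1260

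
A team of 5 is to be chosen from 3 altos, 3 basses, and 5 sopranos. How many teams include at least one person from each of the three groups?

Unrestricted: C(11,5) = 462 ways to pick any 5 of the 11.
Subtract selections that omit an entire group: no altos → C(8,5) = 56; no basses → C(8,5) = 56; no sopranos → C(6,5) = 6.
Add back selections omitting two groups (i.e. drawn from a single group): C(3,5) + C(3,5) + C(5,5) = 1.
By inclusion–exclusion: 462 − 118 + 1 = 345.

345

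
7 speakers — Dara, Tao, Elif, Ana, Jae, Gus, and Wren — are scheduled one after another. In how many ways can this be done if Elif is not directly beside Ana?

Of the 7! = 5040 arrangements, those with Elif and Ana adjacent number 2 × 6! = 1440 (treat the pair as a block with 2 internal orders).
Complementary counting: 5040 − 1440 = 3600.

3600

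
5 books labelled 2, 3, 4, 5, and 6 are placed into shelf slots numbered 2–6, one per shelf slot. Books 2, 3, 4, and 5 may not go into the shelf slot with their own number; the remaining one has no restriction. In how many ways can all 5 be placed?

Let Aᵢ (for 2 ≤ i ≤ 5) be the placements that put book i in its forbidden shelf slot. Any j of these fix j positions, leaving (5−j)! ways to fill the rest, and there are C(4,j) ways to pick which j.
By inclusion–exclusion, the number of valid placements is Σ_{j=0}^{4} (−1)^j C(4,j)·(5−j)!.
Computing: 120 − 96 + 36 − 8 + 1 = 53.

53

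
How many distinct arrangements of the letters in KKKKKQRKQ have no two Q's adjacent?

196

Total arrangements of KKKKKQRKQ: 9!/(6!·2!) = 252.
If the two Q's are adjacent, glue them into one block, leaving 8 items to arrange: (8)!/(6!) = 56 ways.
Subtracting, 252 − 56 = 196 arrangements keep the Q's apart.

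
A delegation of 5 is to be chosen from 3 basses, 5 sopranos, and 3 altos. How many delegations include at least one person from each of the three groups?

345

Total 5-person selections from all 11: C(11,5) = 462.
Selections missing a whole group: no basses → C(8,5) = 56; no sopranos → C(6,5) = 6; no altos → C(8,5) = 56.
Add back selections omitting two groups (i.e. drawn from a single group): C(3,5) + C(5,5) + C(3,5) = 1.
By inclusion–exclusion: 462 − 118 + 1 = 345.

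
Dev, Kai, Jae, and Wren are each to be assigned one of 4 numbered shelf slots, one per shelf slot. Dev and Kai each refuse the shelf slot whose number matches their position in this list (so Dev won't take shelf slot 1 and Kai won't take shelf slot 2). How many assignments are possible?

Let Aᵢ (for i ∈ {1, 2}) be the placements that put person i in their forbidden shelf slot. Any j of these fix j positions, leaving (4−j)! ways to fill the rest, and there are C(2,j) ways to pick which j.
By inclusion–exclusion, the number of valid placements is Σ_{j=0}^{2} (−1)^j C(2,j)·(4−j)!.
Computing: 24 − 12 + 2 = 14.

14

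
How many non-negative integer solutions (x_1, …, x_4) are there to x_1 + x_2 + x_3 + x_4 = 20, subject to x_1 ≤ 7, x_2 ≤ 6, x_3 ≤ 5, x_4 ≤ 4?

10

Ignoring the caps, the number of non-negative solutions to x_1+…+x_4 = 20 is C(23,3) = 1771.
Subtract solutions that violate a single cap (substitute x_i' = x_i − (cap_i+1)): x_1 ≥ 8 gives C(15,3) = 455; x_2 ≥ 7 gives C(16,3) = 560; x_3 ≥ 6 gives C(17,3) = 680; x_4 ≥ 5 gives C(18,3) = 816. Together 2511.
Add back pairs where two caps are both exceeded: 56 + 84 + 120 + 120 + 165 + 220 = 765.
Subtract triples: 0 + 1 + 4 + 10 = 15.
By inclusion–exclusion the count is 1771 − 2511 + 765 − 15 = 10.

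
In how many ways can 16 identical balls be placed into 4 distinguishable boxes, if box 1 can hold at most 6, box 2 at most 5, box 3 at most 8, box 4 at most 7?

217

Ignoring the caps, the number of non-negative solutions to x_1+…+x_4 = 16 is C(19,3) = 969.
Subtract solutions that violate a single cap (substitute x_i' = x_i − (cap_i+1)): x_1 ≥ 7 gives C(12,3) = 220; x_2 ≥ 6 gives C(13,3) = 286; x_3 ≥ 9 gives C(10,3) = 120; x_4 ≥ 8 gives C(11,3) = 165. Together 791.
Add back pairs where two caps are both exceeded: 20 + 1 + 4 + 4 + 10 + 0 = 39.
By inclusion–exclusion the count is 969 − 791 + 39 = 217.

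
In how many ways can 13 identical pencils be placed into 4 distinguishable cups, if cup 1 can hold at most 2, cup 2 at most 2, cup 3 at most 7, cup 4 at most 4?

By stars and bars, unrestricted non-negative solutions to x_1+…+x_4 = 13 number C(13+3,3) = 560.
Subtract solutions that violate a single cap (substitute x_i' = x_i − (cap_i+1)): x_1 ≥ 3 gives C(13,3) = 286; x_2 ≥ 3 gives C(13,3) = 286; x_3 ≥ 8 gives C(8,3) = 56; x_4 ≥ 5 gives C(11,3) = 165. Together 793.
Add back pairs where two caps are both exceeded: 120 + 10 + 56 + 10 + 56 + 1 = 253.
Subtract triples: 0 + 10 + 0 + 0 = 10.
By inclusion–exclusion the count is 560 − 793 + 253 − 10 = 10.

10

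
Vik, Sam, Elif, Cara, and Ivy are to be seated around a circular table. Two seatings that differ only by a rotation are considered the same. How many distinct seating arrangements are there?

24

Around a circle, 5 distinct people have 5!/5 = (4)! = 24 rotationally distinct seatings.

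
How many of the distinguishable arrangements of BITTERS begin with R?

Fix R in the first position and arrange the remaining 6 letters.
Those 6 letters have T appearing twice, giving (6)!/(2!) = 360.

360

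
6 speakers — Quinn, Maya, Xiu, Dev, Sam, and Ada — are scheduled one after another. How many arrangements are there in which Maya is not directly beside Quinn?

480

There are 6! = 720 arrangements in all. If Maya and Quinn are adjacent, merging them into one block gives 2·(5)! = 240 arrangements.
Complementary counting: 720 − 240 = 480.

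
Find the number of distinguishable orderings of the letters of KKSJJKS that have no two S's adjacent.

There are 7!/(3!·2!·2!) = 210 arrangements of KKSJJKS in total.
If the two S's are adjacent, glue them into one block, leaving 6 items to arrange: (6)!/(3!·2!) = 60 ways.
Subtracting, 210 − 60 = 150 arrangements keep the S's apart.

150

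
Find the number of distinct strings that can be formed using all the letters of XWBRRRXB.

1680

XWBRRRXB has 8 letters with B appearing twice, R appearing 3 times, and X appearing twice.
So there are 8! / (3!·2!·2!) = 1680 distinguishable arrangements.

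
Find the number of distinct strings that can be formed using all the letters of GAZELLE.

1260

Letter multiplicities in GAZELLE: A×1, E×2, G×1, L×2, Z×1.
So there are 7! / (2!·2!) = 1260 distinguishable arrangements.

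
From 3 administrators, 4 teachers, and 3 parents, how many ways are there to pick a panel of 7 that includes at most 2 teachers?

40

Split by how many teachers are chosen (0 through 2).
Sum: C(4,0)·C(6,7) + C(4,1)·C(6,6) + C(4,2)·C(6,5) = 0 + 4 + 36 = 40.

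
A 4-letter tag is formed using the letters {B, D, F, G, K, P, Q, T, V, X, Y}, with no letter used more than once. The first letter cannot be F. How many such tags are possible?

The first letter has 11−1 = 10 choices (anything except F).
The remaining 3 letters are filled from the other 10 symbols without repetition: 10 × 9 × 8 = 720.
Total: 10 × 720 = 7200.

7200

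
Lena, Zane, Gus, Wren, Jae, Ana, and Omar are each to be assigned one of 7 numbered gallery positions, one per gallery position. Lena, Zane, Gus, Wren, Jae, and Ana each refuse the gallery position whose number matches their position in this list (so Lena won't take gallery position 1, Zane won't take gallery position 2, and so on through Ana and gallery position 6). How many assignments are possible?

2119

Let Aᵢ (for 1 ≤ i ≤ 6) be the placements that put person i in their forbidden gallery position. Any j of these fix j positions, leaving (7−j)! ways to fill the rest, and there are C(6,j) ways to pick which j.
By inclusion–exclusion, the number of valid placements is Σ_{j=0}^{6} (−1)^j C(6,j)·(7−j)!.
Computing: 5040 − 4320 + 1800 − 480 + 90 − 12 + 1 = 2119.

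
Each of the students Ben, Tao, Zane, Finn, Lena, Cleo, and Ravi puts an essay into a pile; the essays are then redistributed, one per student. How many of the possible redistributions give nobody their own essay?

1854

Let Aᵢ be the assignments in which student i gets their own essay. We want the size of the complement of A₁∪…∪A_7.
By inclusion–exclusion this is Σ_{j=0}^{7} (−1)^j C(7,j)·(7−j)!.
Computing: 5040 − 5040 + 2520 − 840 + 210 − 42 + 7 − 1 = 1854.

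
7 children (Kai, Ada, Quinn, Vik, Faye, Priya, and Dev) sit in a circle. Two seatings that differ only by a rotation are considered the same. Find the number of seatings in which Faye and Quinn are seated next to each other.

240

Glue Faye and Quinn into a block (2 internal orders). Seating 6 units around a circle gives (5)! arrangements.
So 2 × (5)! = 2 × 120 = 240.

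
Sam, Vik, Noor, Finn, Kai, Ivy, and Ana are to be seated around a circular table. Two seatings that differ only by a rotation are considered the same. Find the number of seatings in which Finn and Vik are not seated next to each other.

All circular seatings of 7 people number (6)! = 720.
Those with Finn next to Vik: fuse the pair into one unit and seat 6 units around a circle — 2·(5)! = 240.
Subtracting, 720 − 240 = 480.

480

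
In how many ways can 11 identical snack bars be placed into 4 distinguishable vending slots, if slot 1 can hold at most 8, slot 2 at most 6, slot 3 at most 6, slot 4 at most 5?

228

Without the upper bounds there are C(14,3) = 364 ways to split 11 among 4 vending slots.
Subtract solutions that violate a single cap (substitute x_i' = x_i − (cap_i+1)): x_1 ≥ 9 gives C(5,3) = 10; x_2 ≥ 7 gives C(7,3) = 35; x_3 ≥ 7 gives C(7,3) = 35; x_4 ≥ 6 gives C(8,3) = 56. Together 136.
No two caps can be exceeded simultaneously, so the pair terms are all 0.
By inclusion–exclusion the count is 364 − 136 + 0 = 228.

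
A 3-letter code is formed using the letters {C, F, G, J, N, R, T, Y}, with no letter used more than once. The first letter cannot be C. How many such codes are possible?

The first letter has 8−1 = 7 choices (anything except C).
The remaining 2 letters are filled from the other 7 symbols without repetition: 7 × 6 = 42.
Total: 7 × 42 = 294.

294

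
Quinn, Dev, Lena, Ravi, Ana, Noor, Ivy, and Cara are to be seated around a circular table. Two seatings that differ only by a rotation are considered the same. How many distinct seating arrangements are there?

5040

Fix one person's seat to break rotational symmetry; the remaining 7 people can be arranged in (7)! = 5040 ways.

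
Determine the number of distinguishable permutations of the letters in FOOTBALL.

FOOTBALL has 8 letters with L appearing twice and O appearing twice.
The number of distinct arrangements is 8!/(2!·2!) = 40320/4 = 10080.

10080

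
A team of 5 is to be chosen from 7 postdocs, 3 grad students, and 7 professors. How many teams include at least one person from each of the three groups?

Unrestricted: C(17,5) = 6188 ways to pick any 5 of the 17.
Selections missing a whole group: no postdocs → C(10,5) = 252; no grad students → C(14,5) = 2002; no professors → C(10,5) = 252.
Add back selections omitting two groups (i.e. drawn from a single group): C(7,5) + C(3,5) + C(7,5) = 42.
By inclusion–exclusion: 6188 − 2506 + 42 = 3724.

3724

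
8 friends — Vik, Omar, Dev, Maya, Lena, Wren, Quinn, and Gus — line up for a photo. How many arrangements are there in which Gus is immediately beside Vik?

10080

Treat {Gus, Vik} as a single unit. There are 7 units to order, and the pair itself can be ordered 2 ways.
That gives 2 × 7! = 2 × 5040 = 10080.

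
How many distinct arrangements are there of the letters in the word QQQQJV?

Letter multiplicities in QQQQJV: J×1, Q×4, V×1.
Dividing 6! = 720 by 4! = 24 for the repeated letters gives 30.

30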